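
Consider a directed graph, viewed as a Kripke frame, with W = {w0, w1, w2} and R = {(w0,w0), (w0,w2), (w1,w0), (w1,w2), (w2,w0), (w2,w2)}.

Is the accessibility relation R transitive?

Transitive: yes — every two-step R-path is closed by a direct edge.

Yes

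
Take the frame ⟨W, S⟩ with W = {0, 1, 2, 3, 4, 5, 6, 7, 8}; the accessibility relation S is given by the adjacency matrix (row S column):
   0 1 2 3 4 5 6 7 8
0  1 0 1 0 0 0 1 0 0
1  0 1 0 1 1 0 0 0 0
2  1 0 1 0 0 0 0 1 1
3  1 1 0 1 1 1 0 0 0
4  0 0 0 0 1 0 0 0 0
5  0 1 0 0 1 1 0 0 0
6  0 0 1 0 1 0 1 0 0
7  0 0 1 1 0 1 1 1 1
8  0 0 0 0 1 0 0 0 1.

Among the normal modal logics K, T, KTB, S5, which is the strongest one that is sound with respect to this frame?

Reflexive (axiom T): yes — every world is S-related to itself.
Symmetric (axiom B): no — 0 S 6 but not 6 S 0.
Euclidean (axiom 5): no — 0 S 2 and 0 S 6, but not 2 S 6.
So F validates K, T; KTB would additionally require S to be symmetric. The strongest is T.

T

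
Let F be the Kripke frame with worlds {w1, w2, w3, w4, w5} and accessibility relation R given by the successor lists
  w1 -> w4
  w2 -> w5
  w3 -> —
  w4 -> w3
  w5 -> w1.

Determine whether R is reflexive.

Reflexive: no — w1 is not related to itself.

No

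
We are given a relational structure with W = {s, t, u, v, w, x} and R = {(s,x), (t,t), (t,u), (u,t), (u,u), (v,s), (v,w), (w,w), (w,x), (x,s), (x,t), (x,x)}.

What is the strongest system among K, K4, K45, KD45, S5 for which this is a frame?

Transitive (axiom 4): no — s R x and x R t, but not s R t.
Euclidean (axiom 5): no — v R s and v R w, but not s R w.
Serial (axiom D): yes — every world has a successor (e.g. s R x).
Reflexive (axiom T): no — s is not related to itself.
So F validates K; K4 would additionally require R to be transitive. The strongest is K.

K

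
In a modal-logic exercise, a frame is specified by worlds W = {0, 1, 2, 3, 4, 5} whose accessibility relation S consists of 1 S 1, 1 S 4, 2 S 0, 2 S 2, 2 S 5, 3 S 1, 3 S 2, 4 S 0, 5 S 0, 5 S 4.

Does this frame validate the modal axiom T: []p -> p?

Axiom T corresponds to the accessibility relation being reflexive.
Reflexive: no — 0 is not related to itself.

No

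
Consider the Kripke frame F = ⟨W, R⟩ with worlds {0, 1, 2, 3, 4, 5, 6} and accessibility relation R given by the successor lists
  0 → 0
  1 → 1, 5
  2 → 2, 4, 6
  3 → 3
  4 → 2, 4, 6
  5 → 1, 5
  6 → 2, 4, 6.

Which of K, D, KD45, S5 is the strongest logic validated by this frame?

Serial (axiom D): yes — every world has a successor (e.g. 0 R 0).
Euclidean (axiom 5): yes — any two successors of a common world are R-related.
Transitive (axiom 4): yes — every two-step R-path is closed by a direct edge.
Reflexive (axiom T): yes — every world is R-related to itself.
So F validates K, D, KD45, S5. The strongest is S5.

S5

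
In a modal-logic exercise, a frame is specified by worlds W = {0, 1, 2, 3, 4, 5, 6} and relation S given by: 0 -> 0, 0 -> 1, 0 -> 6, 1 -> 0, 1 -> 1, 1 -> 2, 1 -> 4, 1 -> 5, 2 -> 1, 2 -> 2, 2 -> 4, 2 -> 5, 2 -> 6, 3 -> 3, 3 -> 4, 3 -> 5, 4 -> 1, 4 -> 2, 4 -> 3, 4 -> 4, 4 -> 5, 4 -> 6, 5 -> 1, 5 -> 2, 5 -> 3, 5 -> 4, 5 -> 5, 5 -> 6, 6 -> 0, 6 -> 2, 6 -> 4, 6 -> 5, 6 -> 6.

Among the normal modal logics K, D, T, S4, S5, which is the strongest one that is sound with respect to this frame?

T

Serial (axiom D): yes — every world has a successor (e.g. 0 S 0).
Reflexive (axiom T): yes — every world is S-related to itself.
Transitive (axiom 4): no — 0 S 1 and 1 S 2, but not 0 S 2.
Euclidean (axiom 5): no — 0 S 1 and 0 S 6, but not 1 S 6.
So F validates K, D, T; S4 would additionally require S to be transitive. The strongest is T.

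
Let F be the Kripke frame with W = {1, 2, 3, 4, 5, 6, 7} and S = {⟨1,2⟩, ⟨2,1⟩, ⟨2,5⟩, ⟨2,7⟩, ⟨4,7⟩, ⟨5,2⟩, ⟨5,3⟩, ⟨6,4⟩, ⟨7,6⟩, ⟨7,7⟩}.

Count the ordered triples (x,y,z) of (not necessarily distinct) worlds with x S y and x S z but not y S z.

16

Enumerating: (1,2,2), (2,1,1), (2,1,5), (2,1,7), (2,5,1), (2,5,5), (2,5,7), (2,7,1), (2,7,5), (5,2,2), (5,2,3), (5,3,2), (5,3,3), (6,4,4), (7,6,6), (7,6,7).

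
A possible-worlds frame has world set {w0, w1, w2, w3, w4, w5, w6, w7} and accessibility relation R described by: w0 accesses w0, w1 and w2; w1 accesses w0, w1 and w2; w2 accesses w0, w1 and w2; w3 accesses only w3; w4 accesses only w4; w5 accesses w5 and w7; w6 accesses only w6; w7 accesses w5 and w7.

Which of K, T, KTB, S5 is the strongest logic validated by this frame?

Reflexive (axiom T): yes — every world is R-related to itself.
Symmetric (axiom B): yes — every pair in R has its reverse in R.
Euclidean (axiom 5): yes — any two successors of a common world are R-related.
So F validates K, T, KTB, S5. The strongest is S5.

S5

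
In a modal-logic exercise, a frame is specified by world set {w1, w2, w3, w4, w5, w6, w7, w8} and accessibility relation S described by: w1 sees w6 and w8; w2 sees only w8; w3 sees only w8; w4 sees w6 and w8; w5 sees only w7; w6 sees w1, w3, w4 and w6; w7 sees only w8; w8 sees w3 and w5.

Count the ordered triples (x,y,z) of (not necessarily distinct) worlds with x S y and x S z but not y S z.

Enumerating: (w1,w6,w8), (w1,w8,w6), (w1,w8,w8), (w2,w8,w8), (w3,w8,w8), (w4,w6,w8), (w4,w8,w6), (w4,w8,w8), (w5,w7,w7), (w6,w1,w1), (w6,w1,w3), (w6,w1,w4), … and 12 more.
Total: 24.

24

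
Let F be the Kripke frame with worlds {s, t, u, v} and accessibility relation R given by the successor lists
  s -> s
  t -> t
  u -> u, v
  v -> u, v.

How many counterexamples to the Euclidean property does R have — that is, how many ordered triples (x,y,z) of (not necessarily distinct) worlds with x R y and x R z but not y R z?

0

R is Euclidean; there are no such tuples.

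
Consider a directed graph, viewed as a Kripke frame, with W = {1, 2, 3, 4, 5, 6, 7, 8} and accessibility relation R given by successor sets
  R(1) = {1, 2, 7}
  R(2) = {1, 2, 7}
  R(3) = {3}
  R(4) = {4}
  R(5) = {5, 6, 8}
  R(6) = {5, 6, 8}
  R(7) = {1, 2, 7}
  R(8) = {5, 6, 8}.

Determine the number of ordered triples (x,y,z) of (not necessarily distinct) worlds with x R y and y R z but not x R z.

R is transitive; there are no such tuples.

0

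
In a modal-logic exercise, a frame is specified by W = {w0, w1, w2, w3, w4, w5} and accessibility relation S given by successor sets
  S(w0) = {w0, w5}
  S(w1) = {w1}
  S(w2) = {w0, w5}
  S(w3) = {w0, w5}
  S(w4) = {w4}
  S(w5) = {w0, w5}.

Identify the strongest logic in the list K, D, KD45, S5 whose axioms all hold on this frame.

KD45

Serial (axiom D): yes — every world has a successor (e.g. w0 S w0).
Euclidean (axiom 5): yes — any two successors of a common world are S-related.
Transitive (axiom 4): yes — every two-step S-path is closed by a direct edge.
Reflexive (axiom T): no — w2 is not related to itself.
So F validates K, D, KD45; S5 would additionally require S to be reflexive. The strongest is KD45.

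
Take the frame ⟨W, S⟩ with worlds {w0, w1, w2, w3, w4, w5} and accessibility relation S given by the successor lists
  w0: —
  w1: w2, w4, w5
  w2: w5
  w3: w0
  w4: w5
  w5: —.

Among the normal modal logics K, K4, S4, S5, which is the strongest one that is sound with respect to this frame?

Transitive (axiom 4): yes — every two-step S-path is closed by a direct edge.
Reflexive (axiom T): no — w0 is not related to itself.
Euclidean (axiom 5): no — w1 S w2 and w1 S w4, but not w2 S w4.
So F validates K, K4; S4 would additionally require S to be reflexive. The strongest is K4.

K4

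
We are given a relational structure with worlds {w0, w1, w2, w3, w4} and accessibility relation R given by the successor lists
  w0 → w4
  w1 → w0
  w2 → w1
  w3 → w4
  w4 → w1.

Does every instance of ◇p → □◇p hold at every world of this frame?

By correspondence theory, 5 is valid on a frame iff R is Euclidean.
Euclidean: no — w0 R w4 and w0 R w4, but not w4 R w4.

No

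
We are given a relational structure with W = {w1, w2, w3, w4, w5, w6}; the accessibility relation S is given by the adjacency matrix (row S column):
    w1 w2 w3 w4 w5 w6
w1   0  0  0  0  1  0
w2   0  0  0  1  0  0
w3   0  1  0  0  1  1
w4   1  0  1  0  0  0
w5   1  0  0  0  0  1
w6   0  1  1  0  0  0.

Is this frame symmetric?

No

Symmetric: no — w2 S w4 but not w4 S w2.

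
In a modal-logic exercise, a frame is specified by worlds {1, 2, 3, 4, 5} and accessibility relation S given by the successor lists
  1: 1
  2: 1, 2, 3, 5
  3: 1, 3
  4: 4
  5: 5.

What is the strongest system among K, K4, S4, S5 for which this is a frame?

Transitive (axiom 4): yes — every two-step S-path is closed by a direct edge.
Reflexive (axiom T): yes — every world is S-related to itself.
Euclidean (axiom 5): no — 2 S 1 and 2 S 3, but not 1 S 3.
So F validates K, K4, S4; S5 would additionally require S to be Euclidean. The strongest is S4.

S4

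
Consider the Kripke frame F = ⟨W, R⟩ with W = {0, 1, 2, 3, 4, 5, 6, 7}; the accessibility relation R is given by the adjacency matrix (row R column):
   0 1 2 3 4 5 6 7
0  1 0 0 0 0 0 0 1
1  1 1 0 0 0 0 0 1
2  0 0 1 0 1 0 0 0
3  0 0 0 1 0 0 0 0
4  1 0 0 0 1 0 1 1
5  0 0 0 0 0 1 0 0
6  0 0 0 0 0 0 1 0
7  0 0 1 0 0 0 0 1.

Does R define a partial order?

Reflexive: yes — every world is R-related to itself.
Transitive: no — 0 R 7 and 7 R 2, but not 0 R 2.
Antisymmetric: yes — no distinct pair is related both ways.
So R is not a partial order.

No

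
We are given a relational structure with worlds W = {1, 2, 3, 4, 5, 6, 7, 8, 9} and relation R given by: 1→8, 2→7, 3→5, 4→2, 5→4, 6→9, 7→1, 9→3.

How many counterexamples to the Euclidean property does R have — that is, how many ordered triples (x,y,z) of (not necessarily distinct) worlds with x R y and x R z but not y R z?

Enumerating: (1,8,8), (2,7,7), (3,5,5), (4,2,2), (5,4,4), (6,9,9), (7,1,1), (9,3,3).

8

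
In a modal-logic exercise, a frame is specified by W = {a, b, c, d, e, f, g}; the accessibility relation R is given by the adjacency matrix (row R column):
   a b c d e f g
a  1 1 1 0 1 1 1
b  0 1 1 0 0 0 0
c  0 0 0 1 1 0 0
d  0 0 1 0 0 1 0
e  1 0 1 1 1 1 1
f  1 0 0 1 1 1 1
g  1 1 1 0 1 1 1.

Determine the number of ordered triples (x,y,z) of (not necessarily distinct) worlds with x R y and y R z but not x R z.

Enumerating: (a,c,d), (a,e,d), (a,f,d), (b,c,d), (b,c,e), (c,d,c), (c,d,f), (c,e,a), (c,e,c), (c,e,f), (c,e,g), (d,c,d), … and 16 more.
Total: 28.

28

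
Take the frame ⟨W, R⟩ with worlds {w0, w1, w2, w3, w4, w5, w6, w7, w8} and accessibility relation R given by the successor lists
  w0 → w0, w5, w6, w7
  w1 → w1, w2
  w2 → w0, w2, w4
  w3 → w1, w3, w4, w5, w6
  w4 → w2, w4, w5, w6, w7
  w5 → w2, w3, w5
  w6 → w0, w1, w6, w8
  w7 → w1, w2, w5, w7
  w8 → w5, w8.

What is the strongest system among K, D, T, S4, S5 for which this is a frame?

T

Serial (axiom D): yes — every world has a successor (e.g. w0 R w0).
Reflexive (axiom T): yes — every world is R-related to itself.
Transitive (axiom 4): no — w0 R w5 and w5 R w2, but not w0 R w2.
Euclidean (axiom 5): no — w0 R w5 and w0 R w6, but not w5 R w6.
So F validates K, D, T; S4 would additionally require R to be transitive. The strongest is T.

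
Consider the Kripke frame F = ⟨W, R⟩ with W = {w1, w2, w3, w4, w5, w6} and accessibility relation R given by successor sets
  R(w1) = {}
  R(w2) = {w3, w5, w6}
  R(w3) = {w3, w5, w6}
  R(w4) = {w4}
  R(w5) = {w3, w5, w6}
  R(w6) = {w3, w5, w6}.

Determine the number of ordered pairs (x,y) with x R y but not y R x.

3

Enumerating: (w2,w3), (w2,w5), (w2,w6).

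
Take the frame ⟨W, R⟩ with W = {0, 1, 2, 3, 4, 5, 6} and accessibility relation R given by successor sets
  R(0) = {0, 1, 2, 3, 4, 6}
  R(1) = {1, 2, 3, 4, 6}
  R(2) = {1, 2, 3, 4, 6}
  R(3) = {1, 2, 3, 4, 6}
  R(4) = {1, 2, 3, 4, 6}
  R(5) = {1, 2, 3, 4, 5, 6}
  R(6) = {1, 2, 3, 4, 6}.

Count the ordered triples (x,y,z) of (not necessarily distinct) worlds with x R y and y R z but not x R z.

R is transitive; there are no such tuples.

0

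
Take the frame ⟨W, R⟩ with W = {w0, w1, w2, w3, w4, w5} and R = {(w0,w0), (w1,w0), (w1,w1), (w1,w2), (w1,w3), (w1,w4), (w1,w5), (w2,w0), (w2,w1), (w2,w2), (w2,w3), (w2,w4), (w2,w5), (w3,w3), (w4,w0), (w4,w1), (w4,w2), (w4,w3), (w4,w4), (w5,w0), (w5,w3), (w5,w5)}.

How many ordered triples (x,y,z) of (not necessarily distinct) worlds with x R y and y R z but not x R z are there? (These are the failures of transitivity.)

Enumerating: (w4,w1,w5), (w4,w2,w5).

2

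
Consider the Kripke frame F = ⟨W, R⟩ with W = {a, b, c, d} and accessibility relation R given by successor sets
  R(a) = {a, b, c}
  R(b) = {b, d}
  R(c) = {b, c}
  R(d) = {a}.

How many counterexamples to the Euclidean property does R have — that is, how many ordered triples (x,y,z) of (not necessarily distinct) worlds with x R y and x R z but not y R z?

Enumerating: (a,b,a), (a,b,c), (a,c,a), (b,d,b), (b,d,d), (c,b,c).

6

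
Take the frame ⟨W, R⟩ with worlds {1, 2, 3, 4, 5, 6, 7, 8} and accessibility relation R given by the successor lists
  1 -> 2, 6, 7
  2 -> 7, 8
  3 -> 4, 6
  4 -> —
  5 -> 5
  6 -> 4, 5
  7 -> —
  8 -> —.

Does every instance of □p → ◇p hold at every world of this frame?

By correspondence theory, D is valid on a frame iff R is serial.
Serial: no — 4 has no R-successor.

No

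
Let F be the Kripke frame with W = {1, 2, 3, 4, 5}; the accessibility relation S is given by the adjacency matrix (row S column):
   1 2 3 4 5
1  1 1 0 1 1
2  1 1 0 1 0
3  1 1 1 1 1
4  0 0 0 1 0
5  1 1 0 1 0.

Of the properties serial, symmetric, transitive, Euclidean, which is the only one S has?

serial

Serial: yes — every world has a successor (e.g. 1 S 1).
Symmetric: no — 1 S 4 but not 4 S 1.
Transitive: no — 2 S 1 and 1 S 5, but not 2 S 5.
Euclidean: no — 1 S 2 and 1 S 5, but not 2 S 5.
Only serial holds.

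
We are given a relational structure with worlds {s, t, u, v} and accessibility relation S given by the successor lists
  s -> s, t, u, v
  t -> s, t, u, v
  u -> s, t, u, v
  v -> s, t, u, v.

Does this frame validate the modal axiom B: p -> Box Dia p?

Yes

Axiom B corresponds to the accessibility relation being symmetric.
Symmetric: yes — every pair in S has its reverse in S.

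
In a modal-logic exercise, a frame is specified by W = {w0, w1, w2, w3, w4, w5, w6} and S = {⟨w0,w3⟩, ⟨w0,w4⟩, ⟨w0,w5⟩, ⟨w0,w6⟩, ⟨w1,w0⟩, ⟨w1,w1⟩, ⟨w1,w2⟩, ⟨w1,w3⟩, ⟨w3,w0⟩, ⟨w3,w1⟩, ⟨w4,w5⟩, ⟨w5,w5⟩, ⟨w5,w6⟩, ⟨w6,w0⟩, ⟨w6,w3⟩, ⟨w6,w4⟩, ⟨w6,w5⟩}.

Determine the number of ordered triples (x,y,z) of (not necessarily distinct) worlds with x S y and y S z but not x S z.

Enumerating: (w0,w3,w0), (w0,w3,w1), (w0,w6,w0), (w1,w0,w4), (w1,w0,w5), (w1,w0,w6), (w3,w0,w3), (w3,w0,w4), (w3,w0,w5), (w3,w0,w6), (w3,w1,w2), (w3,w1,w3), … and 7 more.
Total: 19.

19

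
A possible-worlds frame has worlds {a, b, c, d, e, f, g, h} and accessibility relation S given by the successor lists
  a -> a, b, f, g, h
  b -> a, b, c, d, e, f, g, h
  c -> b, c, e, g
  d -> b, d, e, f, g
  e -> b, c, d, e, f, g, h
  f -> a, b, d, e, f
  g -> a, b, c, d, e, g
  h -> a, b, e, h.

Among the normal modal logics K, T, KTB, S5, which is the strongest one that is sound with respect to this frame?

KTB

Reflexive (axiom T): yes — every world is S-related to itself.
Symmetric (axiom B): yes — every pair in S has its reverse in S.
Euclidean (axiom 5): no — a S f and a S g, but not f S g.
So F validates K, T, KTB; S5 would additionally require S to be Euclidean. The strongest is KTB.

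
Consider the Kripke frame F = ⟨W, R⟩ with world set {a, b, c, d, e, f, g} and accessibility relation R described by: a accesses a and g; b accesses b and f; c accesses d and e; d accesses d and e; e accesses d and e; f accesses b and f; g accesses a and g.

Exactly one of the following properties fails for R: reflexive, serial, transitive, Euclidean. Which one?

Reflexive: no — c is not related to itself.
Serial: yes — every world has a successor (e.g. a R a).
Transitive: yes — every two-step R-path is closed by a direct edge.
Euclidean: yes — any two successors of a common world are R-related.
Only reflexive fails.

reflexive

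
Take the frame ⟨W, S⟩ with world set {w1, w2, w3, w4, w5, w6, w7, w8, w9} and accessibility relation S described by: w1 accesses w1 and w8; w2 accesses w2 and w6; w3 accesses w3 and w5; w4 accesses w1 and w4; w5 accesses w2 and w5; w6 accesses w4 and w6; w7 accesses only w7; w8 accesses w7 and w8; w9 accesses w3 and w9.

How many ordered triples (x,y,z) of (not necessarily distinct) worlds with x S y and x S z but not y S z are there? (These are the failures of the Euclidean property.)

8

Enumerating: (w1,w8,w1), (w2,w6,w2), (w3,w5,w3), (w4,w1,w4), (w5,w2,w5), (w6,w4,w6), (w8,w7,w8), (w9,w3,w9).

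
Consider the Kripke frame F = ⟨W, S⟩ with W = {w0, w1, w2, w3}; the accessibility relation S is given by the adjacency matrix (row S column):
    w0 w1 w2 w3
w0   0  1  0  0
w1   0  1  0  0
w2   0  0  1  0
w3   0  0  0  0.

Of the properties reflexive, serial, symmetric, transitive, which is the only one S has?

Reflexive: no — w0 is not related to itself.
Serial: no — w3 has no S-successor.
Symmetric: no — w0 S w1 but not w1 S w0.
Transitive: yes — every two-step S-path is closed by a direct edge.
Only transitive holds.

transitive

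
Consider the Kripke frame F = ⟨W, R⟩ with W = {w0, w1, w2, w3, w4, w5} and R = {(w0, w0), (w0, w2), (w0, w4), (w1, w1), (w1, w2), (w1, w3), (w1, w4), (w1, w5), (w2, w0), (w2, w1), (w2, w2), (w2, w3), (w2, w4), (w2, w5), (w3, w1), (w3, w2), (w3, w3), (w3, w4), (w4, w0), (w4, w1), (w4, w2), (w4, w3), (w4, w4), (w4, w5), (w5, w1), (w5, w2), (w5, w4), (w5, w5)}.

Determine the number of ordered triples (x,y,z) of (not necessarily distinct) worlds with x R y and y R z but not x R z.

18

Enumerating: (w0,w2,w1), (w0,w2,w3), (w0,w2,w5), (w0,w4,w1), (w0,w4,w3), (w0,w4,w5), (w1,w2,w0), (w1,w4,w0), (w3,w1,w5), (w3,w2,w0), (w3,w2,w5), (w3,w4,w0), (w3,w4,w5), (w5,w1,w3), (w5,w2,w0), (w5,w2,w3), (w5,w4,w0), (w5,w4,w3).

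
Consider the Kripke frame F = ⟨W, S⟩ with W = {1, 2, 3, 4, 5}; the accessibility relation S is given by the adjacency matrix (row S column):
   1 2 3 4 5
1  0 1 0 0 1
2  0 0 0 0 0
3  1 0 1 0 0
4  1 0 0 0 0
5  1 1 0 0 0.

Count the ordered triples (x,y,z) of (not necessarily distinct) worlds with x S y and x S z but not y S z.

Enumerating: (1,2,2), (1,2,5), (1,5,5), (3,1,1), (3,1,3), (4,1,1), (5,1,1), (5,2,1), (5,2,2).

9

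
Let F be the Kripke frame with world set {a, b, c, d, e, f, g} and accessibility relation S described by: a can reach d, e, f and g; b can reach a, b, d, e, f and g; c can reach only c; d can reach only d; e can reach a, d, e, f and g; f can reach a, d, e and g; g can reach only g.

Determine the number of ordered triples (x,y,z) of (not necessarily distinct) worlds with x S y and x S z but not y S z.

39

Enumerating: (a,d,e), (a,d,f), (a,d,g), (a,f,f), (a,g,d), (a,g,e), (a,g,f), (b,a,a), (b,a,b), (b,d,a), (b,d,b), (b,d,e), … and 27 more.
Total: 39.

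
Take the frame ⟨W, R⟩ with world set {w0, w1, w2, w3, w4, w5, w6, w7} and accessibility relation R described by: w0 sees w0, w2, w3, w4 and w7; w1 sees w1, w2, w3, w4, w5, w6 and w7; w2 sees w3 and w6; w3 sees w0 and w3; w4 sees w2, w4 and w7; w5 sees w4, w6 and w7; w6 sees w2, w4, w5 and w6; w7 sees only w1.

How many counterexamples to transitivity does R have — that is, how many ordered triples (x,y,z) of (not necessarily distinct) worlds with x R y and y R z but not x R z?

26

Enumerating: (w0,w2,w6), (w0,w7,w1), (w1,w3,w0), (w2,w3,w0), (w2,w6,w2), (w2,w6,w4), (w2,w6,w5), (w3,w0,w2), (w3,w0,w4), (w3,w0,w7), (w4,w2,w3), (w4,w2,w6), … and 14 more.
Total: 26.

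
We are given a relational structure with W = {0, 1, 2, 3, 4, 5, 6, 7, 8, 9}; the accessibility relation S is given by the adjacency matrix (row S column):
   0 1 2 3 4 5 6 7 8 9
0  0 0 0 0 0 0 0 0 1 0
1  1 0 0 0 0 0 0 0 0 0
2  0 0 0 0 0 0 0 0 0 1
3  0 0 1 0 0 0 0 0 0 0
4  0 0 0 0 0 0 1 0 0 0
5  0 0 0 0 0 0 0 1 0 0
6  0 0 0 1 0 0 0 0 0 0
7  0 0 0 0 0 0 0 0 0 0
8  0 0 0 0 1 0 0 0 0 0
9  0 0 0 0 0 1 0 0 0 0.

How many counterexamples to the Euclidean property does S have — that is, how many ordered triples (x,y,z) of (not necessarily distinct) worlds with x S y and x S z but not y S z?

9

Enumerating: (0,8,8), (1,0,0), (2,9,9), (3,2,2), (4,6,6), (5,7,7), (6,3,3), (8,4,4), (9,5,5).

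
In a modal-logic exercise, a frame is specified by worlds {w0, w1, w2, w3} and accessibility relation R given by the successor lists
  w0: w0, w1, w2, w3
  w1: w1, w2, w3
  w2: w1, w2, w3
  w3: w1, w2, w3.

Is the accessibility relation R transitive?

Transitive: yes — every two-step R-path is closed by a direct edge.

Yes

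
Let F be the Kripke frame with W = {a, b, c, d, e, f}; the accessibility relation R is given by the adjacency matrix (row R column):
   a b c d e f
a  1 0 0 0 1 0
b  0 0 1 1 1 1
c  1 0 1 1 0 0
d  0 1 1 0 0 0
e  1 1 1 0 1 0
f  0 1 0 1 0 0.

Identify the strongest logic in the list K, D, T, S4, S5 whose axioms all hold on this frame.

D

Serial (axiom D): yes — every world has a successor (e.g. a R a).
Reflexive (axiom T): no — b is not related to itself.
Transitive (axiom 4): no — a R e and e R b, but not a R b.
Euclidean (axiom 5): no — b R c and b R e, but not c R e.
So F validates K, D; T would additionally require R to be reflexive. The strongest is D.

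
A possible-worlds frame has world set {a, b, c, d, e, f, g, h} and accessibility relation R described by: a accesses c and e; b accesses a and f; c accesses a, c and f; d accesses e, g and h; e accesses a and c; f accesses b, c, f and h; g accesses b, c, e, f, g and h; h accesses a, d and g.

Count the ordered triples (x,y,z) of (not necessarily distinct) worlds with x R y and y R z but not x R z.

39

Enumerating: (a,c,a), (a,c,f), (a,e,a), (b,a,c), (b,a,e), (b,f,b), (b,f,c), (b,f,h), (c,a,e), (c,f,b), (c,f,h), (d,e,a), … and 27 more.
Total: 39.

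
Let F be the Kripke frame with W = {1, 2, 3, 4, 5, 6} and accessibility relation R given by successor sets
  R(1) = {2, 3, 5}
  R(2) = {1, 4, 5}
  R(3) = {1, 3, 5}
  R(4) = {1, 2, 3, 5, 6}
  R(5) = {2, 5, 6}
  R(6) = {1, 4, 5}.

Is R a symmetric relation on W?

No

Symmetric: no — 1 R 5 but not 5 R 1.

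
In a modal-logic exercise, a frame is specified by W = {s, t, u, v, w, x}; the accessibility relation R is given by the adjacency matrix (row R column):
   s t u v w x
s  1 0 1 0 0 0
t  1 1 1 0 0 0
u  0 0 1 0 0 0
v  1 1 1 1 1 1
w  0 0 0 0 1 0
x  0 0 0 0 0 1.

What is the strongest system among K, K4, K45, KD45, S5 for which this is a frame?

Transitive (axiom 4): yes — every two-step R-path is closed by a direct edge.
Euclidean (axiom 5): no — t R u and t R s, but not u R s.
Serial (axiom D): yes — every world has a successor (e.g. s R s).
Reflexive (axiom T): yes — every world is R-related to itself.
So F validates K, K4; K45 would additionally require R to be Euclidean. The strongest is K4.

K4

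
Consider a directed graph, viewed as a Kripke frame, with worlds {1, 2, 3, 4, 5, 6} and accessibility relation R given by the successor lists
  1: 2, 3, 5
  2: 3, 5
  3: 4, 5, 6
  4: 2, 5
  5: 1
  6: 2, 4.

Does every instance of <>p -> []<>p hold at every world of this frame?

No

The schema 5 characterises exactly the Euclidean frames.
Euclidean: no — 1 R 3 and 1 R 2, but not 3 R 2.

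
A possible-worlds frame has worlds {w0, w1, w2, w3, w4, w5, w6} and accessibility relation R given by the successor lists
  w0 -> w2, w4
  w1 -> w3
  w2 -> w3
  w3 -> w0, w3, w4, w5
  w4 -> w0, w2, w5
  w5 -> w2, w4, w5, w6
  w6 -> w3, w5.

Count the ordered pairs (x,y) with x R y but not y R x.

Enumerating: (w0,w2), (w1,w3), (w2,w3), (w3,w0), (w3,w4), (w3,w5), (w4,w2), (w5,w2), (w6,w3).

9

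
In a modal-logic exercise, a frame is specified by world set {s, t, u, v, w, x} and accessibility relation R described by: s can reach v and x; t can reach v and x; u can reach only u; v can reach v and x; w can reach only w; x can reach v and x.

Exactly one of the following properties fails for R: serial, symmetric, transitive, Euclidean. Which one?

Serial: yes — every world has a successor (e.g. s R v).
Symmetric: no — s R v but not v R s.
Transitive: yes — every two-step R-path is closed by a direct edge.
Euclidean: yes — any two successors of a common world are R-related.
Only symmetric fails.

symmetric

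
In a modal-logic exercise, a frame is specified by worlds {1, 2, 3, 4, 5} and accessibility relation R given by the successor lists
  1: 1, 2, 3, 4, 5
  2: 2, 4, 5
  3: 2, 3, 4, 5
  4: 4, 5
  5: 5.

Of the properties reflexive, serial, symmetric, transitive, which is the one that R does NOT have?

symmetric

Reflexive: yes — every world is R-related to itself.
Serial: yes — every world has a successor (e.g. 1 R 1).
Symmetric: no — 1 R 2 but not 2 R 1.
Transitive: yes — every two-step R-path is closed by a direct edge.
Only symmetric fails.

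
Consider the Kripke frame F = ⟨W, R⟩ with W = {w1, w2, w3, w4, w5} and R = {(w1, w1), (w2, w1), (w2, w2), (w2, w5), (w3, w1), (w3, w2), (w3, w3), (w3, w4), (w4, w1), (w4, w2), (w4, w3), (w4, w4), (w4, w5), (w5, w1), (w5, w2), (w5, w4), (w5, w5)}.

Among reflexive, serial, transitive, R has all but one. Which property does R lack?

Reflexive: yes — every world is R-related to itself.
Serial: yes — every world has a successor (e.g. w1 R w1).
Transitive: no — w2 R w5 and w5 R w4, but not w2 R w4.
Only transitive fails.

transitive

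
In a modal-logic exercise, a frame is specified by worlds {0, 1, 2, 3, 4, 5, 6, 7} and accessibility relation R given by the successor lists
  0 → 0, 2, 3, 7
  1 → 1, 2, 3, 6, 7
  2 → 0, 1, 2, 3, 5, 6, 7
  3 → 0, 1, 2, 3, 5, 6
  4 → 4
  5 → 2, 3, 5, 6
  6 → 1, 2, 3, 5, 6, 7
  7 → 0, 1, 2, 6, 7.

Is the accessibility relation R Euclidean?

Euclidean: no — 0 R 3 and 0 R 7, but not 3 R 7.

No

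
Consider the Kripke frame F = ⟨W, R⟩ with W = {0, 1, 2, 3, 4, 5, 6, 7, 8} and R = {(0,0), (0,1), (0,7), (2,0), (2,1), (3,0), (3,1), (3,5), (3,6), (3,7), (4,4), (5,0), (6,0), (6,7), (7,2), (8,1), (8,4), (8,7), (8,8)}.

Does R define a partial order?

Reflexive: no — 1 is not related to itself.
Transitive: no — 0 R 7 and 7 R 2, but not 0 R 2.
Antisymmetric: yes — no distinct pair is related both ways.
So R is not a partial order.

No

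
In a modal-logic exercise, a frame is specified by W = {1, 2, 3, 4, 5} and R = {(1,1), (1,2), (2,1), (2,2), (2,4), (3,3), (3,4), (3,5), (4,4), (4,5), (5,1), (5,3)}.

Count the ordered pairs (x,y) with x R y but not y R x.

4

Enumerating: (2,4), (3,4), (4,5), (5,1).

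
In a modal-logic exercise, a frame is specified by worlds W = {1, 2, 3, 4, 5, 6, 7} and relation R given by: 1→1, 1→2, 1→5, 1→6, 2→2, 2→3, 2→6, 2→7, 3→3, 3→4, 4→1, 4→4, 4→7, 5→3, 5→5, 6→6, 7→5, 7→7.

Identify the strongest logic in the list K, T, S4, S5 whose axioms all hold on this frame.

Reflexive (axiom T): yes — every world is R-related to itself.
Transitive (axiom 4): no — 1 R 2 and 2 R 3, but not 1 R 3.
Euclidean (axiom 5): no — 1 R 2 and 1 R 5, but not 2 R 5.
So F validates K, T; S4 would additionally require R to be transitive. The strongest is T.

T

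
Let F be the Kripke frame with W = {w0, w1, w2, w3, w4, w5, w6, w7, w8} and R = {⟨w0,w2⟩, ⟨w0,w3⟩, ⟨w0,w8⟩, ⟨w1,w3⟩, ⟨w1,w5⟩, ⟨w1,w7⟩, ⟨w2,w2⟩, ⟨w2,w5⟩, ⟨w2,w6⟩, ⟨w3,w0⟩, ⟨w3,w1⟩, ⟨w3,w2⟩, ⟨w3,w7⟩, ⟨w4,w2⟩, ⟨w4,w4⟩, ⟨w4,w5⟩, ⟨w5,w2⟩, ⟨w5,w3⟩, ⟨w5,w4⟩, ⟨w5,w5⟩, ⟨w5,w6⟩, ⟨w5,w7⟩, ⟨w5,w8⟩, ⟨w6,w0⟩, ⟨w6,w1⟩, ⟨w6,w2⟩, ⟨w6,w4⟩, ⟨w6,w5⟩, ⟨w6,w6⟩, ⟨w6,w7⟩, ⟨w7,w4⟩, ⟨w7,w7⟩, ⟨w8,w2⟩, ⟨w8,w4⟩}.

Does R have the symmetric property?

Symmetric: no — w0 R w2 but not w2 R w0.

No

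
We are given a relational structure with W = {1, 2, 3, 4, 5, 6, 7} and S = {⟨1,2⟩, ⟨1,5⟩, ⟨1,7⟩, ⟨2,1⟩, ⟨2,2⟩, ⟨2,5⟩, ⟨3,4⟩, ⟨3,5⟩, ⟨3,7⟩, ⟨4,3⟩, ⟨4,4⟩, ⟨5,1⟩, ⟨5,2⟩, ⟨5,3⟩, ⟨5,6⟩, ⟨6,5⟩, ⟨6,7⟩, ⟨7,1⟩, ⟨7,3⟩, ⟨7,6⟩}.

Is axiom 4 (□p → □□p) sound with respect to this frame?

Axiom 4 corresponds to the accessibility relation being transitive.
Transitive: no — 1 S 5 and 5 S 3, but not 1 S 3.

No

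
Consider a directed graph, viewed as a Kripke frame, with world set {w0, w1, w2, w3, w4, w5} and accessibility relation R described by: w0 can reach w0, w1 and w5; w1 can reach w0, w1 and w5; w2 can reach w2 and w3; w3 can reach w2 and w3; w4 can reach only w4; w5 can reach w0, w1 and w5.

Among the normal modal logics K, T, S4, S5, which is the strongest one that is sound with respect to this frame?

Reflexive (axiom T): yes — every world is R-related to itself.
Transitive (axiom 4): yes — every two-step R-path is closed by a direct edge.
Euclidean (axiom 5): yes — any two successors of a common world are R-related.
So F validates K, T, S4, S5. The strongest is S5.

S5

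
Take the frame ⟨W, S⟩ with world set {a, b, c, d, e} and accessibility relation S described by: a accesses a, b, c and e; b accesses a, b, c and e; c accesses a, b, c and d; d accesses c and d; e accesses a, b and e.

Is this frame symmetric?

Symmetric: yes — every pair in S has its reverse in S.

Yes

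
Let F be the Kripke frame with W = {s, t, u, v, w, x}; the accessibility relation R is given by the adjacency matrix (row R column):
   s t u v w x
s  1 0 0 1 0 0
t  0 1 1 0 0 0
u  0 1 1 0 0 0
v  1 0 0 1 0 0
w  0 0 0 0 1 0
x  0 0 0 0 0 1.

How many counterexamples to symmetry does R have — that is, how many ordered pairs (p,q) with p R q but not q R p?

0

R is symmetric; there are no such tuples.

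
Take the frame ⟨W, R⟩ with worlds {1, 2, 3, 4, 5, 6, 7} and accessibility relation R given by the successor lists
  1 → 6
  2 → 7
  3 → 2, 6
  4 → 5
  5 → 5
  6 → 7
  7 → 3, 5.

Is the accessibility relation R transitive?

No

Transitive: no — 1 R 6 and 6 R 7, but not 1 R 7.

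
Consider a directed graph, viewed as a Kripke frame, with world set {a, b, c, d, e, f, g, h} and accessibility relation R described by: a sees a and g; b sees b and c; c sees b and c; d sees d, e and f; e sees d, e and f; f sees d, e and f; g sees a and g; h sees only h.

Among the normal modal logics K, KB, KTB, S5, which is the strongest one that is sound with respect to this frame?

S5

Symmetric (axiom B): yes — every pair in R has its reverse in R.
Reflexive (axiom T): yes — every world is R-related to itself.
Euclidean (axiom 5): yes — any two successors of a common world are R-related.
So F validates K, KB, KTB, S5. The strongest is S5.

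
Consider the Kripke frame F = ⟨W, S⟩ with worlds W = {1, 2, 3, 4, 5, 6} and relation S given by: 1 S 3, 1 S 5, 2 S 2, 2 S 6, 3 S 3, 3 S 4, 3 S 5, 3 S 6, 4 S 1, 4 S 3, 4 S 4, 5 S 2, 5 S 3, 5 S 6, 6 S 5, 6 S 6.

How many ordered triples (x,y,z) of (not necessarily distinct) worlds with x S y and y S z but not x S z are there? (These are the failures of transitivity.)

15

Enumerating: (1,3,4), (1,3,6), (1,5,2), (1,5,6), (2,6,5), (3,4,1), (3,5,2), (4,1,5), (4,3,5), (4,3,6), (5,3,4), (5,3,5), (5,6,5), (6,5,2), (6,5,3).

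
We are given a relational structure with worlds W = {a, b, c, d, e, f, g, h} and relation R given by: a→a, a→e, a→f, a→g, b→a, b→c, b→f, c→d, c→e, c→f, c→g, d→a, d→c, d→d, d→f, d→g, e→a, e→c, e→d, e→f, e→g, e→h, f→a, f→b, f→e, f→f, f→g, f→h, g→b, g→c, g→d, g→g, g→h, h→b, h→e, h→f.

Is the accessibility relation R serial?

Serial: yes — every world has a successor (e.g. a R a).

Yes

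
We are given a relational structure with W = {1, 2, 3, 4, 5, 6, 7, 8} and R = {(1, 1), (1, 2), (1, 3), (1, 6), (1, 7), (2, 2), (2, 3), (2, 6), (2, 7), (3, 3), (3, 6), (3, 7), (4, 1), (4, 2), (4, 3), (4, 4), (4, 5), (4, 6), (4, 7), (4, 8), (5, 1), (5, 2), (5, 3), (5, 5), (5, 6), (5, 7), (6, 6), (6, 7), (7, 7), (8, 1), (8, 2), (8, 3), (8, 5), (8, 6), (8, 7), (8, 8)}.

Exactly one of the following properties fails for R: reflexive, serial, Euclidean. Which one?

Reflexive: yes — every world is R-related to itself.
Serial: yes — every world has a successor (e.g. 1 R 1).
Euclidean: no — 1 R 3 and 1 R 2, but not 3 R 2.
Only Euclidean fails.

Euclidean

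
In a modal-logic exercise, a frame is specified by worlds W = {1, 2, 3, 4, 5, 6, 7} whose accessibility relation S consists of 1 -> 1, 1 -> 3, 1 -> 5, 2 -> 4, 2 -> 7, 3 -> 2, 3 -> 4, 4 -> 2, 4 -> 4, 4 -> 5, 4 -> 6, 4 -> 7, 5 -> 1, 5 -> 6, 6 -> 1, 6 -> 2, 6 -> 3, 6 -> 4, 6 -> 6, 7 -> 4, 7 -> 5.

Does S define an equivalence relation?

Reflexive: no — 2 is not related to itself.
Symmetric: no — 1 S 3 but not 3 S 1.
Transitive: no — 1 S 3 and 3 S 2, but not 1 S 2.
So S is not an equivalence relation.

No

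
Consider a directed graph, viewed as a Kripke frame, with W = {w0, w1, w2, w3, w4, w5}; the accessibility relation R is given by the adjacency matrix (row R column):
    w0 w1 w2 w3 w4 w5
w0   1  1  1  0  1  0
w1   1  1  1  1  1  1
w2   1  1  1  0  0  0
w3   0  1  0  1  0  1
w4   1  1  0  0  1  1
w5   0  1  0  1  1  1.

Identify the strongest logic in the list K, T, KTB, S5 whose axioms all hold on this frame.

KTB

Reflexive (axiom T): yes — every world is R-related to itself.
Symmetric (axiom B): yes — every pair in R has its reverse in R.
Euclidean (axiom 5): no — w0 R w2 and w0 R w4, but not w2 R w4.
So F validates K, T, KTB; S5 would additionally require R to be Euclidean. The strongest is KTB.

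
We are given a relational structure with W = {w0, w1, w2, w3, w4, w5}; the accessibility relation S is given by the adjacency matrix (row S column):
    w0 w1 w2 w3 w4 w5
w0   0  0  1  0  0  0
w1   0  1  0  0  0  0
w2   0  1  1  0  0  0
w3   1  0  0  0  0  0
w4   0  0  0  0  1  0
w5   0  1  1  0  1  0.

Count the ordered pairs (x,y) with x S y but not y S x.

Enumerating: (w0,w2), (w2,w1), (w3,w0), (w5,w1), (w5,w2), (w5,w4).

6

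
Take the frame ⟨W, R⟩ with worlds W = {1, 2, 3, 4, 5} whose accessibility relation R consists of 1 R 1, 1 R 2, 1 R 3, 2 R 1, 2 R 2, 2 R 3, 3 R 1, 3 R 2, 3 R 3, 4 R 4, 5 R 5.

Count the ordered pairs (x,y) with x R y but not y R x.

0

R is symmetric; there are no such tuples.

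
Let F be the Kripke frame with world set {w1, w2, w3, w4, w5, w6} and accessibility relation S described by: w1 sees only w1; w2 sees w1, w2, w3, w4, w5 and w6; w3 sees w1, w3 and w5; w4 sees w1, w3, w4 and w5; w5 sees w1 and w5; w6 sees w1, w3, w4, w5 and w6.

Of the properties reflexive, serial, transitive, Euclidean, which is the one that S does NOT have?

Reflexive: yes — every world is S-related to itself.
Serial: yes — every world has a successor (e.g. w1 S w1).
Transitive: yes — every two-step S-path is closed by a direct edge.
Euclidean: no — w2 S w1 and w2 S w3, but not w1 S w3.
Only Euclidean fails.

Euclidean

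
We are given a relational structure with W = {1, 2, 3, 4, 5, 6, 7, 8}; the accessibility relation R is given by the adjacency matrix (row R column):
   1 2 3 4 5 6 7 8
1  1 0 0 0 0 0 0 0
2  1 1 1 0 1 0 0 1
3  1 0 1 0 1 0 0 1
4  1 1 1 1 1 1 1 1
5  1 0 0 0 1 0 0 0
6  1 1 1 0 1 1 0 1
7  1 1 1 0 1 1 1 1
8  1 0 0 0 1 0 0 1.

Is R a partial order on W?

Yes

Reflexive: yes — every world is R-related to itself.
Transitive: yes — every two-step R-path is closed by a direct edge.
Antisymmetric: yes — no distinct pair is related both ways.
So R is a partial order.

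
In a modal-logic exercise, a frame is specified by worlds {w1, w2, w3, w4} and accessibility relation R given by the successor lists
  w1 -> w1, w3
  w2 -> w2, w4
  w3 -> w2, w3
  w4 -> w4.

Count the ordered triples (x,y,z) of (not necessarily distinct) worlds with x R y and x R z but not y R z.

3

Enumerating: (w1,w3,w1), (w2,w4,w2), (w3,w2,w3).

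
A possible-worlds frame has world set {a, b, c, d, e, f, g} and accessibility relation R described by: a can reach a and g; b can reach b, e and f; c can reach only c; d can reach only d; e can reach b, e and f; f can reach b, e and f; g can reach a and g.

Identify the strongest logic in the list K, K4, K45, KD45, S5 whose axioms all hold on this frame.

Transitive (axiom 4): yes — every two-step R-path is closed by a direct edge.
Euclidean (axiom 5): yes — any two successors of a common world are R-related.
Serial (axiom D): yes — every world has a successor (e.g. a R a).
Reflexive (axiom T): yes — every world is R-related to itself.
So F validates K, K4, K45, KD45, S5. The strongest is S5.

S5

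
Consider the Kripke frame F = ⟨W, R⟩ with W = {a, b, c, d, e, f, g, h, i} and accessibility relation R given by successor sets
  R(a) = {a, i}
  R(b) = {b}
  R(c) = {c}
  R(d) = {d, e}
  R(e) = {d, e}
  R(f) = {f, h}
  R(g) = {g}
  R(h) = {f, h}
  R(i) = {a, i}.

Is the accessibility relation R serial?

Yes

Serial: yes — every world has a successor (e.g. a R a).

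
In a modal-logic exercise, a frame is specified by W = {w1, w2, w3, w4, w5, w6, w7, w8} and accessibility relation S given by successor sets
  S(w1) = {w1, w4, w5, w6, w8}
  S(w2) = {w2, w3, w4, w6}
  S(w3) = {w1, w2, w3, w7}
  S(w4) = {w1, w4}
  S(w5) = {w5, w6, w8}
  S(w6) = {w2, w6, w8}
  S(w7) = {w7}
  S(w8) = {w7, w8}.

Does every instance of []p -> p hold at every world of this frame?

Axiom T corresponds to the accessibility relation being reflexive.
Reflexive: yes — every world is S-related to itself.

Yes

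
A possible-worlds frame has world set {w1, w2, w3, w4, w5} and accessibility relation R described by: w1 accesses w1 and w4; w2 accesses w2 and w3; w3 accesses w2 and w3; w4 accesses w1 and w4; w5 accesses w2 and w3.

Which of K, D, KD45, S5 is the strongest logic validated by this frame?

KD45

Serial (axiom D): yes — every world has a successor (e.g. w1 R w1).
Euclidean (axiom 5): yes — any two successors of a common world are R-related.
Transitive (axiom 4): yes — every two-step R-path is closed by a direct edge.
Reflexive (axiom T): no — w5 is not related to itself.
So F validates K, D, KD45; S5 would additionally require R to be reflexive. The strongest is KD45.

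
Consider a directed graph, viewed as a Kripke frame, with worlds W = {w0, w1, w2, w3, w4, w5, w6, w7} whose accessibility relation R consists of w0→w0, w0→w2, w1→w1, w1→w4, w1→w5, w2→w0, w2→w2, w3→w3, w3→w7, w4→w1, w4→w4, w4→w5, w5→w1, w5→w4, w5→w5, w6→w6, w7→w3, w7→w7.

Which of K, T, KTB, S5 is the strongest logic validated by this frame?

Reflexive (axiom T): yes — every world is R-related to itself.
Symmetric (axiom B): yes — every pair in R has its reverse in R.
Euclidean (axiom 5): yes — any two successors of a common world are R-related.
So F validates K, T, KTB, S5. The strongest is S5.

S5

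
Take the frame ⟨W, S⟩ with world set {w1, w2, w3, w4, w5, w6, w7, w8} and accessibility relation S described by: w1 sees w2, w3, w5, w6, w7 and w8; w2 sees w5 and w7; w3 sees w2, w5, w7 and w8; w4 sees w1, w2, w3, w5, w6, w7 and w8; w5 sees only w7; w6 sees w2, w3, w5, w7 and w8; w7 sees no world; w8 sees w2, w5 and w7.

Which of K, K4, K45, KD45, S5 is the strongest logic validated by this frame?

Transitive (axiom 4): yes — every two-step S-path is closed by a direct edge.
Euclidean (axiom 5): no — w1 S w2 and w1 S w3, but not w2 S w3.
Serial (axiom D): no — w7 has no S-successor.
Reflexive (axiom T): no — w1 is not related to itself.
So F validates K, K4; K45 would additionally require S to be Euclidean. The strongest is K4.

K4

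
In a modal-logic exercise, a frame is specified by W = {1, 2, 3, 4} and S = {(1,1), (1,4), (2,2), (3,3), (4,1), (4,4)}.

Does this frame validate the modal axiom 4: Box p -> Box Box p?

Yes

By correspondence theory, 4 is valid on a frame iff S is transitive.
Transitive: yes — every two-step S-path is closed by a direct edge.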